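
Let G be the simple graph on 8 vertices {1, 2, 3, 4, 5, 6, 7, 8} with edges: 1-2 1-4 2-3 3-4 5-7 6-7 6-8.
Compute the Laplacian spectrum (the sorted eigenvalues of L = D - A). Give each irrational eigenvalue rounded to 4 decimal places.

With the vertex order [1, 2, 3, 4, 5, 6, 7, 8], the degrees are [2, 2, 2, 2, 1, 2, 2, 1], giving D = diag(2, 2, 2, 2, 1, 2, 2, 1) and L = D - A. Since every row of L sums to 0, the all-ones vector is in the kernel and 0 is an eigenvalue. The 2 zero eigenvalues correspond to the 2 connected components. There are 2 zeros in the spectrum, matching the 2 components. The eigenvalues sum to 14, which equals trace(L) = 2|E|.

[0, 0, 0.5858, 2, 2, 2, 3.4142, 4]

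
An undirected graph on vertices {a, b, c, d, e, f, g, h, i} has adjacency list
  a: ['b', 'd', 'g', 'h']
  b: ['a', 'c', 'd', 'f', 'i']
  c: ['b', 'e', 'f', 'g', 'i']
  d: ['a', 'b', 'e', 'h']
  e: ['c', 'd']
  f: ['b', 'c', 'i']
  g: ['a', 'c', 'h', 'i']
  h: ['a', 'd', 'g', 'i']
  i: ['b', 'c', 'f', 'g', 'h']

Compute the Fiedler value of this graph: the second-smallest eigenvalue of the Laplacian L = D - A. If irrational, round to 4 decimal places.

Reading degrees in the order [a, b, c, d, e, f, g, h, i] gives [4, 5, 5, 4, 2, 3, 4, 4, 5]; set D = diag(4, 5, 5, 4, 2, 3, 4, 4, 5) and form L = D - A. Computing the eigenvalues of L and sorting gives [0, 1.7404, 2.1096, 3.4280, 4.5588, 5.0773, 5.7218, 6.3909, 6.9732]. The Fiedler value lambda_2 = 1.7404 is strictly positive, so the graph is connected. The largest eigenvalue, 6.9732, is at most the vertex count 9.

1.7404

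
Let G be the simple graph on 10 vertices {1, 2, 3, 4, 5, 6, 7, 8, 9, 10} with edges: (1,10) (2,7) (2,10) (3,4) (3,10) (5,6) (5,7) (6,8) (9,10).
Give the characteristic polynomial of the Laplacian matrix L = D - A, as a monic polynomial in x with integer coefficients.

Reading degrees in the order [1, 2, 3, 4, 5, 6, 7, 8, 9, 10] gives [1, 2, 2, 1, 2, 2, 2, 1, 1, 4]; set D = diag(1, 2, 2, 1, 2, 2, 2, 1, 1, 4) and form L = D - A. Computing det(xI - L) by cofactor expansion (or equivalently via sum-over-permutations) gives x^10 - 18x^9 + 133x^8 - 526x^7 + 1216x^6 - 1684x^5 + 1376x^4 - 626x^3 + 138x^2 - 10x. Since p(0) = det(-L) = 0, x divides p(x). The largest eigenvalue, 5.1744, is at most the vertex count 10.

x^10 - 18x^9 + 133x^8 - 526x^7 + 1216x^6 - 1684x^5 + 1376x^4 - 626x^3 + 138x^2 - 10x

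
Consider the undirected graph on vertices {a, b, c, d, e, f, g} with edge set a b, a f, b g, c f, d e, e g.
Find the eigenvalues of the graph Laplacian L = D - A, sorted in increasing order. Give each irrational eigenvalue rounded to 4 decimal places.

Each diagonal entry of L is the vertex degree and each off-diagonal entry is -1 where an edge is present, 0 otherwise; in the order [a, b, c, d, e, f, g] the diagonal is [2, 2, 1, 1, 2, 2, 2]. Since every row of L sums to 0, the all-ones vector is in the kernel and 0 is an eigenvalue. By the matrix-tree theorem the graph has (1/7) * product of the nonzero eigenvalues = 1 spanning tree. There is one zero in the spectrum, matching the 1 component.

[0, 0.1981, 0.7530, 1.5550, 2.4450, 3.2470, 3.8019]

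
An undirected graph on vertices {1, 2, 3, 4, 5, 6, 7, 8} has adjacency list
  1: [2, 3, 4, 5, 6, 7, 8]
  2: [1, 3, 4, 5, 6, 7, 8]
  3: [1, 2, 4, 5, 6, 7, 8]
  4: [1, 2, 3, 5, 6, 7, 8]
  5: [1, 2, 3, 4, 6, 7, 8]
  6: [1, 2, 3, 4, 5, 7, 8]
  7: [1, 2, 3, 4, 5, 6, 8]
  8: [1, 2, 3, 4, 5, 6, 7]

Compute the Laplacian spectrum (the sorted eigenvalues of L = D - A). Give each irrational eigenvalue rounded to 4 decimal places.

With the vertex order [1, 2, 3, 4, 5, 6, 7, 8], the degrees are [7, 7, 7, 7, 7, 7, 7, 7], giving D = diag(7, 7, 7, 7, 7, 7, 7, 7) and L = D - A. Since every row of L sums to 0, the all-ones vector is in the kernel and 0 is an eigenvalue. By the matrix-tree theorem the graph has (1/8) * product of the nonzero eigenvalues = 262144 spanning trees.

[0, 8, 8, 8, 8, 8, 8, 8]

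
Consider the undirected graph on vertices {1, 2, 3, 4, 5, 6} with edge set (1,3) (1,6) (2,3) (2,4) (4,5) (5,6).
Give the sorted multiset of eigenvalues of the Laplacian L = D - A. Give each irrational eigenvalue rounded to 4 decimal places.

[0, 1, 1, 3, 3, 4]

With the vertex order [1, 2, 3, 4, 5, 6], the degrees are [2, 2, 2, 2, 2, 2], giving D = diag(2, 2, 2, 2, 2, 2) and L = D - A. Since every row of L sums to 0, the all-ones vector is in the kernel and 0 is an eigenvalue. The single zero eigenvalue shows the graph is connected. The eigenvalues sum to 12, which equals trace(L) = 2|E|.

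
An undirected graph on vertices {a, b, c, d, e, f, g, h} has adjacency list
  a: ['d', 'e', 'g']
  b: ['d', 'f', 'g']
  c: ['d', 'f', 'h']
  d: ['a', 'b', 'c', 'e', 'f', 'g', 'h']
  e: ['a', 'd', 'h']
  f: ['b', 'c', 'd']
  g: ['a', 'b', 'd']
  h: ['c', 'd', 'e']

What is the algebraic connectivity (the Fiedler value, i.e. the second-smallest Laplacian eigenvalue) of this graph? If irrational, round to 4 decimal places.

1.7530

Reading degrees in the order [a, b, c, d, e, f, g, h] gives [3, 3, 3, 7, 3, 3, 3, 3]; set D = diag(3, 3, 3, 7, 3, 3, 3, 3) and form L = D - A. Computing the eigenvalues of L and sorting gives [0, 1.7530, 1.7530, 3.4450, 3.4450, 4.8019, 4.8019, 8]. The Fiedler value lambda_2 = 1.7530 is strictly positive, so the graph is connected.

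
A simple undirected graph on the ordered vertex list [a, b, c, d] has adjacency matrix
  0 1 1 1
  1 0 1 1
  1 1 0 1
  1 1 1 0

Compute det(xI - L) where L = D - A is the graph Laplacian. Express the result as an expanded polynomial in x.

x^4 - 12x^3 + 48x^2 - 64x

Each diagonal entry of L is the vertex degree and each off-diagonal entry is -1 where an edge is present, 0 otherwise; in the order [a, b, c, d] the diagonal is [3, 3, 3, 3]. L has integer entries, so p(x) = det(xI - L) has integer coefficients. Expanding the determinant yields x^4 - 12x^3 + 48x^2 - 64x. The coefficient of x^3 equals -trace(L) = -12, matching the sum of degrees. The eigenvalues sum to 12, which equals trace(L) = 2|E|.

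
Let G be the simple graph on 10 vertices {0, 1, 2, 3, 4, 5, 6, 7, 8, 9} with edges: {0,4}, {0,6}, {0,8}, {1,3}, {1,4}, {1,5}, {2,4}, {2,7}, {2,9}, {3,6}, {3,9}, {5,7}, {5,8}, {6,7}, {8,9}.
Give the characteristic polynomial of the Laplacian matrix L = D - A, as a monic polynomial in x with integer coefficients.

With the vertex order [0, 1, 2, 3, 4, 5, 6, 7, 8, 9], the degrees are [3, 3, 3, 3, 3, 3, 3, 3, 3, 3], giving D = diag(3, 3, 3, 3, 3, 3, 3, 3, 3, 3) and L = D - A. L has integer entries, so p(x) = det(xI - L) has integer coefficients. Expanding the determinant yields x^10 - 30x^9 + 390x^8 - 2880x^7 + 13305x^6 - 39882x^5 + 77640x^4 - 94800x^3 + 66000x^2 - 20000x. The coefficient of x^9 equals -trace(L) = -30, matching the sum of degrees. The largest eigenvalue, 5, is at most the vertex count 10. There is one zero in the spectrum, matching the 1 component.

x^10 - 30x^9 + 390x^8 - 2880x^7 + 13305x^6 - 39882x^5 + 77640x^4 - 94800x^3 + 66000x^2 - 20000x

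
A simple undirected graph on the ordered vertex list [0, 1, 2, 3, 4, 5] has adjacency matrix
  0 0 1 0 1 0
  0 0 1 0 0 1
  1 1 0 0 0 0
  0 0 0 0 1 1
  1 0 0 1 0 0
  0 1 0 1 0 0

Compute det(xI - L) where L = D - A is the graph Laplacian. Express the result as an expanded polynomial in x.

x^6 - 12x^5 + 54x^4 - 112x^3 + 105x^2 - 36x

Reading degrees in the order [0, 1, 2, 3, 4, 5] gives [2, 2, 2, 2, 2, 2]; set D = diag(2, 2, 2, 2, 2, 2) and form L = D - A. Computing det(xI - L) by cofactor expansion (or equivalently via sum-over-permutations) gives x^6 - 12x^5 + 54x^4 - 112x^3 + 105x^2 - 36x. The constant term is 0 because L is singular (the all-ones vector lies in its kernel). There is one zero in the spectrum, matching the 1 component.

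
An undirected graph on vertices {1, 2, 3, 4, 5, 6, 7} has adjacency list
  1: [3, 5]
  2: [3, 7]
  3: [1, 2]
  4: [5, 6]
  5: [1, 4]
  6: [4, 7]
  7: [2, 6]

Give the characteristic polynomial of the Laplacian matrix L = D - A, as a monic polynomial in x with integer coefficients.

x^7 - 14x^6 + 77x^5 - 210x^4 + 294x^3 - 196x^2 + 49x

Reading degrees in the order [1, 2, 3, 4, 5, 6, 7] gives [2, 2, 2, 2, 2, 2, 2]; set D = diag(2, 2, 2, 2, 2, 2, 2) and form L = D - A. L has integer entries, so p(x) = det(xI - L) has integer coefficients. Expanding the determinant yields x^7 - 14x^6 + 77x^5 - 210x^4 + 294x^3 - 196x^2 + 49x. The constant term is 0 because L is singular (the all-ones vector lies in its kernel). The largest eigenvalue, 3.8019, is at most the vertex count 7.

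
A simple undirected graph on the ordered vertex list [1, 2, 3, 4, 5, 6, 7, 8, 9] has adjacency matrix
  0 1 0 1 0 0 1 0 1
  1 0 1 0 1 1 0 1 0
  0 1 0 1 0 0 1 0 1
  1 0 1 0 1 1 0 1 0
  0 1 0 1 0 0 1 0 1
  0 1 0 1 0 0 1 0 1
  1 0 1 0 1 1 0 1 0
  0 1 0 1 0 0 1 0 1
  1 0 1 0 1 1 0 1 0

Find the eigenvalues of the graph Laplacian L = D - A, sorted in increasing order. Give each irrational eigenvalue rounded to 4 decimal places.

With the vertex order [1, 2, 3, 4, 5, 6, 7, 8, 9], the degrees are [4, 5, 4, 5, 4, 4, 5, 4, 5], giving D = diag(4, 5, 4, 5, 4, 4, 5, 4, 5) and L = D - A. The multiplicity of 0 as a Laplacian eigenvalue equals the number of connected components. The single zero eigenvalue shows the graph is connected. By the matrix-tree theorem the graph has (1/9) * product of the nonzero eigenvalues = 32000 spanning trees.

[0, 4, 4, 4, 4, 5, 5, 5, 9]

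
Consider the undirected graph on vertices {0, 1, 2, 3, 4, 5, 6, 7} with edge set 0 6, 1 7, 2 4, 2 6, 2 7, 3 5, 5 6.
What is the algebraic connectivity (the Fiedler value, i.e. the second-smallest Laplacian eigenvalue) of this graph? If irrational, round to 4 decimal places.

With the vertex order [0, 1, 2, 3, 4, 5, 6, 7], the degrees are [1, 1, 3, 1, 1, 2, 3, 2], giving D = diag(1, 1, 3, 1, 1, 2, 3, 2) and L = D - A. The sorted Laplacian eigenvalues are [0, 0.2509, 0.5858, 0.7287, 2, 2.3349, 3.4142, 4.6855]; the algebraic connectivity is the second entry, 0.2509. The eigenvalues sum to 14, which equals trace(L) = 2|E|.

0.2509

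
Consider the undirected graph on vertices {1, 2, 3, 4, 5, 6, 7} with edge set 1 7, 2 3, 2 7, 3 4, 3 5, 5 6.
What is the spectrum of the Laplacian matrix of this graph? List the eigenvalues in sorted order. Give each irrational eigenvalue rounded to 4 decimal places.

Each diagonal entry of L is the vertex degree and each off-diagonal entry is -1 where an edge is present, 0 otherwise; in the order [1, 2, 3, 4, 5, 6, 7] the diagonal is [1, 2, 3, 1, 2, 1, 2]. L is symmetric positive semidefinite, so every eigenvalue is real and nonnegative. The single zero eigenvalue shows the graph is connected. By the matrix-tree theorem the graph has (1/7) * product of the nonzero eigenvalues = 1 spanning tree. The eigenvalues sum to 12, which equals trace(L) = 2|E|.

[0, 0.2603, 0.6262, 1.4055, 2.2742, 3.0996, 4.3342]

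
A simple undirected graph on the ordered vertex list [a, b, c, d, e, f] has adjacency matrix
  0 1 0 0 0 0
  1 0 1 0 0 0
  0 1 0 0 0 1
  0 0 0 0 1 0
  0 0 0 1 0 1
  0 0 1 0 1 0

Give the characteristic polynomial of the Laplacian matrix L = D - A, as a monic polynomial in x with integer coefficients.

Each diagonal entry of L is the vertex degree and each off-diagonal entry is -1 where an edge is present, 0 otherwise; in the order [a, b, c, d, e, f] the diagonal is [1, 2, 2, 1, 2, 2]. Computing det(xI - L) by cofactor expansion (or equivalently via sum-over-permutations) gives x^6 - 10x^5 + 36x^4 - 56x^3 + 35x^2 - 6x. Since p(0) = det(-L) = 0, x divides p(x). The largest eigenvalue, 3.7321, is at most the vertex count 6. The eigenvalues sum to 10, which equals trace(L) = 2|E|.

x^6 - 10x^5 + 36x^4 - 56x^3 + 35x^2 - 6x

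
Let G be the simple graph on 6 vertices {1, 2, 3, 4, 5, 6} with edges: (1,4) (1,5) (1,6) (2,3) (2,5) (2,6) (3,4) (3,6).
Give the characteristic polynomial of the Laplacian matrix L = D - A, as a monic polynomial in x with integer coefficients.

Each diagonal entry of L is the vertex degree and each off-diagonal entry is -1 where an edge is present, 0 otherwise; in the order [1, 2, 3, 4, 5, 6] the diagonal is [3, 3, 3, 2, 2, 3]. Computing det(xI - L) by cofactor expansion (or equivalently via sum-over-permutations) gives x^6 - 16x^5 + 98x^4 - 286x^3 + 397x^2 - 210x. The constant term is 0 because L is singular (the all-ones vector lies in its kernel).

x^6 - 16x^5 + 98x^4 - 286x^3 + 397x^2 - 210x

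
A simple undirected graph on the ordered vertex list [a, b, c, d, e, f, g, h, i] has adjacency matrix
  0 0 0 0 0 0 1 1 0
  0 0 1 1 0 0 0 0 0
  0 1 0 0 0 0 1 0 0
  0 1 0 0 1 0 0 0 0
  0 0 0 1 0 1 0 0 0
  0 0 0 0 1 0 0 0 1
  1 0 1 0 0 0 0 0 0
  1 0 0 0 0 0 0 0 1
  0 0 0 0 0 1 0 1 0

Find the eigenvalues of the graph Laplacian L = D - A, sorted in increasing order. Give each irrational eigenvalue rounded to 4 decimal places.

With the vertex order [a, b, c, d, e, f, g, h, i], the degrees are [2, 2, 2, 2, 2, 2, 2, 2, 2], giving D = diag(2, 2, 2, 2, 2, 2, 2, 2, 2) and L = D - A. Diagonalising L (or applying a numerical eigensolver to the 9x9 matrix) gives the spectrum above. The single zero eigenvalue shows the graph is connected. By the matrix-tree theorem the graph has (1/9) * product of the nonzero eigenvalues = 9 spanning trees. The eigenvalues sum to 18, which equals trace(L) = 2|E|.

[0, 0.4679, 0.4679, 1.6527, 1.6527, 3, 3, 3.8794, 3.8794]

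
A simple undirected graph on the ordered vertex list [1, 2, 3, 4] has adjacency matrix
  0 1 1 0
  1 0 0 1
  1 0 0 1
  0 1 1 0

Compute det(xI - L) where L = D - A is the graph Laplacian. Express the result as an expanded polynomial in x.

With the vertex order [1, 2, 3, 4], the degrees are [2, 2, 2, 2], giving D = diag(2, 2, 2, 2) and L = D - A. L has integer entries, so p(x) = det(xI - L) has integer coefficients. Expanding the determinant yields x^4 - 8x^3 + 20x^2 - 16x. The coefficient of x^3 equals -trace(L) = -8, matching the sum of degrees. The largest eigenvalue, 4, is at most the vertex count 4. By the matrix-tree theorem the graph has (1/4) * product of the nonzero eigenvalues = 4 spanning trees.

x^4 - 8x^3 + 20x^2 - 16x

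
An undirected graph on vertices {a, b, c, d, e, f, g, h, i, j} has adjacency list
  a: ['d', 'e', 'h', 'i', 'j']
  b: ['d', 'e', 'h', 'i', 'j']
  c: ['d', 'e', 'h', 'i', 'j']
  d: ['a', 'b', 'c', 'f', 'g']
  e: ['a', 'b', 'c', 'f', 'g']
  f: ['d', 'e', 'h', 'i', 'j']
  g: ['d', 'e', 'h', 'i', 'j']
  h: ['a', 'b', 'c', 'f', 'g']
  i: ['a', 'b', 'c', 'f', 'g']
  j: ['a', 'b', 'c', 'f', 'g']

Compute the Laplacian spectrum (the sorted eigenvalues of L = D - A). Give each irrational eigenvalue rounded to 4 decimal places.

[0, 5, 5, 5, 5, 5, 5, 5, 5, 10]

Each diagonal entry of L is the vertex degree and each off-diagonal entry is -1 where an edge is present, 0 otherwise; in the order [a, b, c, d, e, f, g, h, i, j] the diagonal is [5, 5, 5, 5, 5, 5, 5, 5, 5, 5]. Since every row of L sums to 0, the all-ones vector is in the kernel and 0 is an eigenvalue. The single zero eigenvalue shows the graph is connected.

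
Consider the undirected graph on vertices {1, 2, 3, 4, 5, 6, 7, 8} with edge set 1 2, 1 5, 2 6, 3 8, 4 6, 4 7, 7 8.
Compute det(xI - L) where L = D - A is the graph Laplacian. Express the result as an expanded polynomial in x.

x^8 - 14x^7 + 78x^6 - 220x^5 + 330x^4 - 252x^3 + 84x^2 - 8x

Reading degrees in the order [1, 2, 3, 4, 5, 6, 7, 8] gives [2, 2, 1, 2, 1, 2, 2, 2]; set D = diag(2, 2, 1, 2, 1, 2, 2, 2) and form L = D - A. L has integer entries, so p(x) = det(xI - L) has integer coefficients. Expanding the determinant yields x^8 - 14x^7 + 78x^6 - 220x^5 + 330x^4 - 252x^3 + 84x^2 - 8x. The coefficient of x^7 equals -trace(L) = -14, matching the sum of degrees. The largest eigenvalue, 3.8478, is at most the vertex count 8. The eigenvalues sum to 14, which equals trace(L) = 2|E|.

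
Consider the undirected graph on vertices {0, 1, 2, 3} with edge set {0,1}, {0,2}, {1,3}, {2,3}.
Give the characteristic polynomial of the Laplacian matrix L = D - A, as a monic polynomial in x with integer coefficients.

Each diagonal entry of L is the vertex degree and each off-diagonal entry is -1 where an edge is present, 0 otherwise; in the order [0, 1, 2, 3] the diagonal is [2, 2, 2, 2]. The eigenvalues of L are [0, 2, 2, 4]; the characteristic polynomial is the product of (x - lambda_i), which multiplies out to x^4 - 8x^3 + 20x^2 - 16x. The coefficient of x^3 equals -trace(L) = -8, matching the sum of degrees. By the matrix-tree theorem the graph has (1/4) * product of the nonzero eigenvalues = 4 spanning trees. The largest eigenvalue, 4, is at most the vertex count 4.

x^4 - 8x^3 + 20x^2 - 16x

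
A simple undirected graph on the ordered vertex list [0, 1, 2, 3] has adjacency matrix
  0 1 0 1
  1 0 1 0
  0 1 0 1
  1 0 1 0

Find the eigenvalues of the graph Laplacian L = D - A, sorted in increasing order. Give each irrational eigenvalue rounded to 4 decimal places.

[0, 2, 2, 4]

With the vertex order [0, 1, 2, 3], the degrees are [2, 2, 2, 2], giving D = diag(2, 2, 2, 2) and L = D - A. Diagonalising L (or applying a numerical eigensolver to the 4x4 matrix) gives the spectrum above.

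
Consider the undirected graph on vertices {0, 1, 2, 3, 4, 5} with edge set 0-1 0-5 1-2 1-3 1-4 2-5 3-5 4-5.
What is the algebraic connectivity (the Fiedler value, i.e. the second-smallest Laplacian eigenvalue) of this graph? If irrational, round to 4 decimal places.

Reading degrees in the order [0, 1, 2, 3, 4, 5] gives [2, 4, 2, 2, 2, 4]; set D = diag(2, 4, 2, 2, 2, 4) and form L = D - A. The smallest Laplacian eigenvalue is always 0. The next one, lambda_2 = 2, measures how hard the graph is to disconnect: larger values mean better connectivity. The eigenvalues sum to 16, which equals trace(L) = 2|E|. The largest eigenvalue, 6, is at most the vertex count 6.

2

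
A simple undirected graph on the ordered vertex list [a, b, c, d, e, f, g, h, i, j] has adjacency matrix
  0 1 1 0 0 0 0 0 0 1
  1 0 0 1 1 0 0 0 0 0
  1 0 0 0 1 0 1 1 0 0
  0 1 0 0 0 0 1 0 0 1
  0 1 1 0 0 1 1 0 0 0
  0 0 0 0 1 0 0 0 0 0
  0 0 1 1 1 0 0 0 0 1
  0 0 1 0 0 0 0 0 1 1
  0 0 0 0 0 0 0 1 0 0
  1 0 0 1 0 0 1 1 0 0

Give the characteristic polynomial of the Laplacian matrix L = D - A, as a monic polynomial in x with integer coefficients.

Each diagonal entry of L is the vertex degree and each off-diagonal entry is -1 where an edge is present, 0 otherwise; in the order [a, b, c, d, e, f, g, h, i, j] the diagonal is [3, 3, 4, 3, 4, 1, 4, 3, 1, 4]. L has integer entries, so p(x) = det(xI - L) has integer coefficients. Expanding the determinant yields x^10 - 30x^9 + 384x^8 - 2740x^7 + 11942x^6 - 32716x^5 + 55732x^4 - 56054x^3 + 29590x^2 - 6160x. The coefficient of x^9 equals -trace(L) = -30, matching the sum of degrees. By the matrix-tree theorem the graph has (1/10) * product of the nonzero eigenvalues = 616 spanning trees. The eigenvalues sum to 30, which equals trace(L) = 2|E|.

x^10 - 30x^9 + 384x^8 - 2740x^7 + 11942x^6 - 32716x^5 + 55732x^4 - 56054x^3 + 29590x^2 - 6160x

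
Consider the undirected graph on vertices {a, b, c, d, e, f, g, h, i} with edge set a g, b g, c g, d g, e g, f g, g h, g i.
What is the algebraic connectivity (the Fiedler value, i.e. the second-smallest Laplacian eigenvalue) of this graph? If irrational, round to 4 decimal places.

1

Reading degrees in the order [a, b, c, d, e, f, g, h, i] gives [1, 1, 1, 1, 1, 1, 8, 1, 1]; set D = diag(1, 1, 1, 1, 1, 1, 8, 1, 1) and form L = D - A. Computing the eigenvalues of L and sorting gives [0, 1, 1, 1, 1, 1, 1, 1, 9]. The Fiedler value lambda_2 = 1 is strictly positive, so the graph is connected.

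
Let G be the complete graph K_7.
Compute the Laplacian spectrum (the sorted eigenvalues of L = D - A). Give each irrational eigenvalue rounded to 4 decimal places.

The graph has 7 vertices and degree multiset [6, 6, 6, 6, 6, 6, 6]; D is the diagonal matrix of degrees and L = D - A. Diagonalising L (or applying a numerical eigensolver to the 7x7 matrix) gives the spectrum above.

[0, 7, 7, 7, 7, 7, 7]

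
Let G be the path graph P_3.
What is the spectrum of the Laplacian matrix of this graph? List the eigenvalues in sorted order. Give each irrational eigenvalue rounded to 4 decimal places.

The graph has 3 vertices and degree multiset [2, 1, 1]; D is the diagonal matrix of degrees and L = D - A. L is symmetric positive semidefinite, so every eigenvalue is real and nonnegative. There is one zero in the spectrum, matching the 1 component.

[0, 1, 3]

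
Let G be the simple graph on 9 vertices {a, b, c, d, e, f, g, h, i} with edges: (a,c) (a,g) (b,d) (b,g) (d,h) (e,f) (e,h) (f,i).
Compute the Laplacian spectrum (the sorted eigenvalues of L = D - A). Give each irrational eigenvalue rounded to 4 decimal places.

[0, 0.1206, 0.4679, 1, 1.6527, 2.3473, 3, 3.5321, 3.8794]

With the vertex order [a, b, c, d, e, f, g, h, i], the degrees are [2, 2, 1, 2, 2, 2, 2, 2, 1], giving D = diag(2, 2, 1, 2, 2, 2, 2, 2, 1) and L = D - A. The multiplicity of 0 as a Laplacian eigenvalue equals the number of connected components. The largest eigenvalue, 3.8794, is at most the vertex count 9. There is one zero in the spectrum, matching the 1 component.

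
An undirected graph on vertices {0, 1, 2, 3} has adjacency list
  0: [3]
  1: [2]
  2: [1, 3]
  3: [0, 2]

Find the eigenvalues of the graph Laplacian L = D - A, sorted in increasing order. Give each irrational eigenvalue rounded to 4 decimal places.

[0, 0.5858, 2, 3.4142]

With the vertex order [0, 1, 2, 3], the degrees are [1, 1, 2, 2], giving D = diag(1, 1, 2, 2) and L = D - A. Diagonalising L (or applying a numerical eigensolver to the 4x4 matrix) gives the spectrum above. By the matrix-tree theorem the graph has (1/4) * product of the nonzero eigenvalues = 1 spanning tree. The eigenvalues sum to 6, which equals trace(L) = 2|E|.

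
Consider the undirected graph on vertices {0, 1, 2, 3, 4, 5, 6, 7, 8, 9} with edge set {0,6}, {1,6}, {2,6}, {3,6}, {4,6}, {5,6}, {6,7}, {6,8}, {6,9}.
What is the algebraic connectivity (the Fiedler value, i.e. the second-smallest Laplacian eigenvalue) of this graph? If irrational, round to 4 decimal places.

1

Each diagonal entry of L is the vertex degree and each off-diagonal entry is -1 where an edge is present, 0 otherwise; in the order [0, 1, 2, 3, 4, 5, 6, 7, 8, 9] the diagonal is [1, 1, 1, 1, 1, 1, 9, 1, 1, 1]. The smallest Laplacian eigenvalue is always 0. The next one, lambda_2 = 1, measures how hard the graph is to disconnect: larger values mean better connectivity. By the matrix-tree theorem the graph has (1/10) * product of the nonzero eigenvalues = 1 spanning tree.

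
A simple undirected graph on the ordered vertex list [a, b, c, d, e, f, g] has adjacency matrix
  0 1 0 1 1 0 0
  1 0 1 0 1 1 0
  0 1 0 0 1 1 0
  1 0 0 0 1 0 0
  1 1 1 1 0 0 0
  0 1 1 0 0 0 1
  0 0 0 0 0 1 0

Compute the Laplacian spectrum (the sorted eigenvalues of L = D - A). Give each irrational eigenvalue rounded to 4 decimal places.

[0, 0.6338, 1.7405, 3.3172, 3.8665, 5, 5.4420]

With the vertex order [a, b, c, d, e, f, g], the degrees are [3, 4, 3, 2, 4, 3, 1], giving D = diag(3, 4, 3, 2, 4, 3, 1) and L = D - A. L is symmetric positive semidefinite, so every eigenvalue is real and nonnegative. The largest eigenvalue, 5.4420, is at most the vertex count 7. By the matrix-tree theorem the graph has (1/7) * product of the nonzero eigenvalues = 55 spanning trees.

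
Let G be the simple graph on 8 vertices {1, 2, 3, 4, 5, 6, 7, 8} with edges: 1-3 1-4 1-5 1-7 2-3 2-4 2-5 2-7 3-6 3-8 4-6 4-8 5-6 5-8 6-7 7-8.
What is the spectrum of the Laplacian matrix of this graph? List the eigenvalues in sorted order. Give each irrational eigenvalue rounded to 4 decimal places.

With the vertex order [1, 2, 3, 4, 5, 6, 7, 8], the degrees are [4, 4, 4, 4, 4, 4, 4, 4], giving D = diag(4, 4, 4, 4, 4, 4, 4, 4) and L = D - A. The multiplicity of 0 as a Laplacian eigenvalue equals the number of connected components. The single zero eigenvalue shows the graph is connected. There is one zero in the spectrum, matching the 1 component. The largest eigenvalue, 8, is at most the vertex count 8.

[0, 4, 4, 4, 4, 4, 4, 8]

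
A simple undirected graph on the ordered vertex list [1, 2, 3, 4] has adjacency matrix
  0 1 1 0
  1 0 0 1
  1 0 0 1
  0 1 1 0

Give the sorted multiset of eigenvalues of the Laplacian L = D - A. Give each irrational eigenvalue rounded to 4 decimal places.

[0, 2, 2, 4]

With the vertex order [1, 2, 3, 4], the degrees are [2, 2, 2, 2], giving D = diag(2, 2, 2, 2) and L = D - A. L is symmetric positive semidefinite, so every eigenvalue is real and nonnegative. There is one zero in the spectrum, matching the 1 component.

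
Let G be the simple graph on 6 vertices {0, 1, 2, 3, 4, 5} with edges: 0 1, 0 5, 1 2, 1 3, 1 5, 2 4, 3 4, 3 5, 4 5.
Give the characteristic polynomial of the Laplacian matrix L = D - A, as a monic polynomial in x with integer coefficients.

x^6 - 18x^5 + 124x^4 - 406x^3 + 628x^2 - 366x

Reading degrees in the order [0, 1, 2, 3, 4, 5] gives [2, 4, 2, 3, 3, 4]; set D = diag(2, 4, 2, 3, 3, 4) and form L = D - A. Computing det(xI - L) by cofactor expansion (or equivalently via sum-over-permutations) gives x^6 - 18x^5 + 124x^4 - 406x^3 + 628x^2 - 366x. The constant term is 0 because L is singular (the all-ones vector lies in its kernel). By the matrix-tree theorem the graph has (1/6) * product of the nonzero eigenvalues = 61 spanning trees. There is one zero in the spectrum, matching the 1 component.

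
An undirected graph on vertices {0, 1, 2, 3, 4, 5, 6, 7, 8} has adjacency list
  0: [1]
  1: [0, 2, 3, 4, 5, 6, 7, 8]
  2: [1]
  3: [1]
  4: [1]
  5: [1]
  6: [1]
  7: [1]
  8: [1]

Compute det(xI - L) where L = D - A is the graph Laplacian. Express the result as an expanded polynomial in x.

With the vertex order [0, 1, 2, 3, 4, 5, 6, 7, 8], the degrees are [1, 8, 1, 1, 1, 1, 1, 1, 1], giving D = diag(1, 8, 1, 1, 1, 1, 1, 1, 1) and L = D - A. L has integer entries, so p(x) = det(xI - L) has integer coefficients. Expanding the determinant yields x^9 - 16x^8 + 84x^7 - 224x^6 + 350x^5 - 336x^4 + 196x^3 - 64x^2 + 9x. Since p(0) = det(-L) = 0, x divides p(x). There is one zero in the spectrum, matching the 1 component.

x^9 - 16x^8 + 84x^7 - 224x^6 + 350x^5 - 336x^4 + 196x^3 - 64x^2 + 9x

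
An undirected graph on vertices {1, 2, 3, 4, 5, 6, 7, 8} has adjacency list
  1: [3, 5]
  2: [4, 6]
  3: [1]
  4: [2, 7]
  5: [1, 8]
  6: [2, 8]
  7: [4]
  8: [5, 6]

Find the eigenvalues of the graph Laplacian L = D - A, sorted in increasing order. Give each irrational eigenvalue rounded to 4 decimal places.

[0, 0.1522, 0.5858, 1.2346, 2, 2.7654, 3.4142, 3.8478]

With the vertex order [1, 2, 3, 4, 5, 6, 7, 8], the degrees are [2, 2, 1, 2, 2, 2, 1, 2], giving D = diag(2, 2, 1, 2, 2, 2, 1, 2) and L = D - A. Diagonalising L (or applying a numerical eigensolver to the 8x8 matrix) gives the spectrum above. The largest eigenvalue, 3.8478, is at most the vertex count 8.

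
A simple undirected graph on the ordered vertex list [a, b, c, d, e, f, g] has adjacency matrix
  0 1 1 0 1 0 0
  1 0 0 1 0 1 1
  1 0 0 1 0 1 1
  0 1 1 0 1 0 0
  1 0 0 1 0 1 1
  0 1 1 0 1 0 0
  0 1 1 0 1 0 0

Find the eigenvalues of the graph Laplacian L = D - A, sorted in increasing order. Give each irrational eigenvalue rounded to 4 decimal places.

With the vertex order [a, b, c, d, e, f, g], the degrees are [3, 4, 4, 3, 4, 3, 3], giving D = diag(3, 4, 4, 3, 4, 3, 3) and L = D - A. Since every row of L sums to 0, the all-ones vector is in the kernel and 0 is an eigenvalue. The largest eigenvalue, 7, is at most the vertex count 7.

[0, 3, 3, 3, 4, 4, 7]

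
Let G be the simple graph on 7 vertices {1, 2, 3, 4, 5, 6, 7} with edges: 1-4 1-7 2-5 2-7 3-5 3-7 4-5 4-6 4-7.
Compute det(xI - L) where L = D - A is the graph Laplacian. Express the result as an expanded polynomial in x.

x^7 - 18x^6 + 126x^5 - 436x^4 + 781x^3 - 682x^2 + 224x

Reading degrees in the order [1, 2, 3, 4, 5, 6, 7] gives [2, 2, 2, 4, 3, 1, 4]; set D = diag(2, 2, 2, 4, 3, 1, 4) and form L = D - A. Computing det(xI - L) by cofactor expansion (or equivalently via sum-over-permutations) gives x^7 - 18x^6 + 126x^5 - 436x^4 + 781x^3 - 682x^2 + 224x. The constant term is 0 because L is singular (the all-ones vector lies in its kernel). The largest eigenvalue, 5.8558, is at most the vertex count 7.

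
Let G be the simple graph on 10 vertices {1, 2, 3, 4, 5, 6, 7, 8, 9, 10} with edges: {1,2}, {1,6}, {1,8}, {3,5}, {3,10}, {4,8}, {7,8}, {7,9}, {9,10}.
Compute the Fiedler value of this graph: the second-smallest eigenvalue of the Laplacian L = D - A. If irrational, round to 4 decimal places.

With the vertex order [1, 2, 3, 4, 5, 6, 7, 8, 9, 10], the degrees are [3, 1, 2, 1, 1, 1, 2, 3, 2, 2], giving D = diag(3, 1, 2, 1, 1, 1, 2, 3, 2, 2) and L = D - A. The smallest Laplacian eigenvalue is always 0. The next one, lambda_2 = 0.1236, measures how hard the graph is to disconnect: larger values mean better connectivity. By the matrix-tree theorem the graph has (1/10) * product of the nonzero eigenvalues = 1 spanning tree.

0.1236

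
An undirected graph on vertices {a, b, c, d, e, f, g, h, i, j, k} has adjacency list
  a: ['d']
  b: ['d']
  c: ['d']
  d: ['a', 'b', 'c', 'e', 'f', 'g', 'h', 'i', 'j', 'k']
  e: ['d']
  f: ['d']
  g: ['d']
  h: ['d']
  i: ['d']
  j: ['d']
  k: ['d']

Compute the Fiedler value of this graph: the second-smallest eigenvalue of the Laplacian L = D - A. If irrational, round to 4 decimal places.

Each diagonal entry of L is the vertex degree and each off-diagonal entry is -1 where an edge is present, 0 otherwise; in the order [a, b, c, d, e, f, g, h, i, j, k] the diagonal is [1, 1, 1, 10, 1, 1, 1, 1, 1, 1, 1]. The smallest Laplacian eigenvalue is always 0. The next one, lambda_2 = 1, measures how hard the graph is to disconnect: larger values mean better connectivity. The eigenvalues sum to 20, which equals trace(L) = 2|E|.

1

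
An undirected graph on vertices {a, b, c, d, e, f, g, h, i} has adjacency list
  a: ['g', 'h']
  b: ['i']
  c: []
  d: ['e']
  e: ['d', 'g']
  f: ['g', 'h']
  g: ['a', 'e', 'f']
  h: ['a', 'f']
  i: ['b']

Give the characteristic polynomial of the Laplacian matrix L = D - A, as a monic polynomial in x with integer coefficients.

x^9 - 14x^8 + 77x^7 - 212x^6 + 304x^5 - 208x^4 + 48x^3

Each diagonal entry of L is the vertex degree and each off-diagonal entry is -1 where an edge is present, 0 otherwise; in the order [a, b, c, d, e, f, g, h, i] the diagonal is [2, 1, 0, 1, 2, 2, 3, 2, 1]. L has integer entries, so p(x) = det(xI - L) has integer coefficients. Expanding the determinant yields x^9 - 14x^8 + 77x^7 - 212x^6 + 304x^5 - 208x^4 + 48x^3. Since p(0) = det(-L) = 0, x divides p(x). There are 3 zeros in the spectrum, matching the 3 components. The eigenvalues sum to 14, which equals trace(L) = 2|E|.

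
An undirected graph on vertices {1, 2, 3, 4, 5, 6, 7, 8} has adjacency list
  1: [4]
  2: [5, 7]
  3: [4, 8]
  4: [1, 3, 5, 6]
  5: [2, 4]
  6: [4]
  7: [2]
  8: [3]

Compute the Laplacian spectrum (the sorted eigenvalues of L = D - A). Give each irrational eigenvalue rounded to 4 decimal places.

Reading degrees in the order [1, 2, 3, 4, 5, 6, 7, 8] gives [1, 2, 2, 4, 2, 1, 1, 1]; set D = diag(1, 2, 2, 4, 2, 1, 1, 1) and form L = D - A. L is symmetric positive semidefinite, so every eigenvalue is real and nonnegative. The largest eigenvalue, 5.1732, is at most the vertex count 8. By the matrix-tree theorem the graph has (1/8) * product of the nonzero eigenvalues = 1 spanning tree.

[0, 0.2538, 0.5472, 1, 1.4689, 2.4066, 3.1504, 5.1732]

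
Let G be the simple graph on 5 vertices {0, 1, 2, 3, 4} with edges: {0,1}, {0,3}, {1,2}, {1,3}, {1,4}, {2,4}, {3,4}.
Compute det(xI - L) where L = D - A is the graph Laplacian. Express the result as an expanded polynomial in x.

x^5 - 14x^4 + 70x^3 - 146x^2 + 105x

Reading degrees in the order [0, 1, 2, 3, 4] gives [2, 4, 2, 3, 3]; set D = diag(2, 4, 2, 3, 3) and form L = D - A. L has integer entries, so p(x) = det(xI - L) has integer coefficients. Expanding the determinant yields x^5 - 14x^4 + 70x^3 - 146x^2 + 105x. The coefficient of x^4 equals -trace(L) = -14, matching the sum of degrees. There is one zero in the spectrum, matching the 1 component.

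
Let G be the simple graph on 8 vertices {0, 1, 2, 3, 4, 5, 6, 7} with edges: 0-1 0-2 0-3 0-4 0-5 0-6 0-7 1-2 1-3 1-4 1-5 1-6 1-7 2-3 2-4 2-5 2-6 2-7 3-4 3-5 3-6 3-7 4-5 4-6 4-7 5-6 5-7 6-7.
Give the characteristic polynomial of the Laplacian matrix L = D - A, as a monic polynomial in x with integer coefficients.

x^8 - 56x^7 + 1344x^6 - 17920x^5 + 143360x^4 - 688128x^3 + 1835008x^2 - 2097152x

With the vertex order [0, 1, 2, 3, 4, 5, 6, 7], the degrees are [7, 7, 7, 7, 7, 7, 7, 7], giving D = diag(7, 7, 7, 7, 7, 7, 7, 7) and L = D - A. L has integer entries, so p(x) = det(xI - L) has integer coefficients. Expanding the determinant yields x^8 - 56x^7 + 1344x^6 - 17920x^5 + 143360x^4 - 688128x^3 + 1835008x^2 - 2097152x. Since p(0) = det(-L) = 0, x divides p(x). The largest eigenvalue, 8, is at most the vertex count 8.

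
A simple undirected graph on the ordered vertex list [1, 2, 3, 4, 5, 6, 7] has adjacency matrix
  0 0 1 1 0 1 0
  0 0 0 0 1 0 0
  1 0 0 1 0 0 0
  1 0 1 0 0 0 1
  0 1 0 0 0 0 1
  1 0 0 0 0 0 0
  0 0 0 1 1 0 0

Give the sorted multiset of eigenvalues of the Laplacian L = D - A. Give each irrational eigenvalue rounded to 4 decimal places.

Each diagonal entry of L is the vertex degree and each off-diagonal entry is -1 where an edge is present, 0 otherwise; in the order [1, 2, 3, 4, 5, 6, 7] the diagonal is [3, 1, 2, 3, 2, 1, 2]. Diagonalising L (or applying a numerical eigensolver to the 7x7 matrix) gives the spectrum above.

[0, 0.2679, 1, 1.5858, 3, 3.7321, 4.4142]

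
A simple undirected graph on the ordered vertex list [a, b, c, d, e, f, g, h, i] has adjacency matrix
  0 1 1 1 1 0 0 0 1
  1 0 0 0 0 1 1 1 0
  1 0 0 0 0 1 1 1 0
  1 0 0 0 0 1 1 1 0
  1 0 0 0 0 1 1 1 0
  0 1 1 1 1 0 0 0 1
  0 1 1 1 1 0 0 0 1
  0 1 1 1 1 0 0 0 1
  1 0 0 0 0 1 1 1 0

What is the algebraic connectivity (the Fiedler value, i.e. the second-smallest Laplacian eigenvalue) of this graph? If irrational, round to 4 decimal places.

4

Each diagonal entry of L is the vertex degree and each off-diagonal entry is -1 where an edge is present, 0 otherwise; in the order [a, b, c, d, e, f, g, h, i] the diagonal is [5, 4, 4, 4, 4, 5, 5, 5, 4]. Computing the eigenvalues of L and sorting gives [0, 4, 4, 4, 4, 5, 5, 5, 9]. The Fiedler value lambda_2 = 4 is strictly positive, so the graph is connected. There is one zero in the spectrum, matching the 1 component.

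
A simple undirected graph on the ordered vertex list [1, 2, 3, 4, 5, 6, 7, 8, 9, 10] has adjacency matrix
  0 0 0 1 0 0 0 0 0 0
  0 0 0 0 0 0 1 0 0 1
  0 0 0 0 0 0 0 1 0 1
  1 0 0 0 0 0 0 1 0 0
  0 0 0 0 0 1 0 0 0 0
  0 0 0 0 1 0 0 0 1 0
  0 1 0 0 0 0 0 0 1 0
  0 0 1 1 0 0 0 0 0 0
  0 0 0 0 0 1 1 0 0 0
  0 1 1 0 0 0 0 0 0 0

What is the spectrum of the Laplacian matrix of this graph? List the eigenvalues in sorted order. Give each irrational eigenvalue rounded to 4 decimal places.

Reading degrees in the order [1, 2, 3, 4, 5, 6, 7, 8, 9, 10] gives [1, 2, 2, 2, 1, 2, 2, 2, 2, 2]; set D = diag(1, 2, 2, 2, 1, 2, 2, 2, 2, 2) and form L = D - A. The multiplicity of 0 as a Laplacian eigenvalue equals the number of connected components.

[0, 0.0979, 0.3820, 0.8244, 1.3820, 2, 2.6180, 3.1756, 3.6180, 3.9021]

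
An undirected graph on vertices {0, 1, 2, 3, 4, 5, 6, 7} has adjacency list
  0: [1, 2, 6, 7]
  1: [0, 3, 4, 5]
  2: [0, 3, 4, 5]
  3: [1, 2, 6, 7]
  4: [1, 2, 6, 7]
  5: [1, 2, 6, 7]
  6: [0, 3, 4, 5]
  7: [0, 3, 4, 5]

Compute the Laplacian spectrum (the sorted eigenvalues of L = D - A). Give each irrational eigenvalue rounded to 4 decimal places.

[0, 4, 4, 4, 4, 4, 4, 8]

Reading degrees in the order [0, 1, 2, 3, 4, 5, 6, 7] gives [4, 4, 4, 4, 4, 4, 4, 4]; set D = diag(4, 4, 4, 4, 4, 4, 4, 4) and form L = D - A. The multiplicity of 0 as a Laplacian eigenvalue equals the number of connected components. The single zero eigenvalue shows the graph is connected.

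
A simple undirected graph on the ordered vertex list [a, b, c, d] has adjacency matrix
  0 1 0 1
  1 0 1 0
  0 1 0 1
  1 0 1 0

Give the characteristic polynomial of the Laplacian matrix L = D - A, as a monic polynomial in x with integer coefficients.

Each diagonal entry of L is the vertex degree and each off-diagonal entry is -1 where an edge is present, 0 otherwise; in the order [a, b, c, d] the diagonal is [2, 2, 2, 2]. L has integer entries, so p(x) = det(xI - L) has integer coefficients. Expanding the determinant yields x^4 - 8x^3 + 20x^2 - 16x. Since p(0) = det(-L) = 0, x divides p(x). The largest eigenvalue, 4, is at most the vertex count 4. The eigenvalues sum to 8, which equals trace(L) = 2|E|.

x^4 - 8x^3 + 20x^2 - 16x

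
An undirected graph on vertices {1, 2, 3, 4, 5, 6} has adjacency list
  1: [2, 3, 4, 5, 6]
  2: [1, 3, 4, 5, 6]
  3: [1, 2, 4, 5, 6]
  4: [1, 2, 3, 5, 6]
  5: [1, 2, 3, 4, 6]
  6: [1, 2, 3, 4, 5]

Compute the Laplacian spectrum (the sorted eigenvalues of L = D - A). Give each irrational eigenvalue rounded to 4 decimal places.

Each diagonal entry of L is the vertex degree and each off-diagonal entry is -1 where an edge is present, 0 otherwise; in the order [1, 2, 3, 4, 5, 6] the diagonal is [5, 5, 5, 5, 5, 5]. L is symmetric positive semidefinite, so every eigenvalue is real and nonnegative.

[0, 6, 6, 6, 6, 6]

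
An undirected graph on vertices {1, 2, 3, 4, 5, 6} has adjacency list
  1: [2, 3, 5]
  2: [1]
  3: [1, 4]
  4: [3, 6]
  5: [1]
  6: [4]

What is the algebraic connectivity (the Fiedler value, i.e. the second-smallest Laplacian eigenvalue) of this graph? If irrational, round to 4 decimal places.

Reading degrees in the order [1, 2, 3, 4, 5, 6] gives [3, 1, 2, 2, 1, 1]; set D = diag(3, 1, 2, 2, 1, 1) and form L = D - A. Computing the eigenvalues of L and sorting gives [0, 0.3249, 1, 1.4608, 3, 4.2143]. The Fiedler value lambda_2 = 0.3249 is strictly positive, so the graph is connected. By the matrix-tree theorem the graph has (1/6) * product of the nonzero eigenvalues = 1 spanning tree.

0.3249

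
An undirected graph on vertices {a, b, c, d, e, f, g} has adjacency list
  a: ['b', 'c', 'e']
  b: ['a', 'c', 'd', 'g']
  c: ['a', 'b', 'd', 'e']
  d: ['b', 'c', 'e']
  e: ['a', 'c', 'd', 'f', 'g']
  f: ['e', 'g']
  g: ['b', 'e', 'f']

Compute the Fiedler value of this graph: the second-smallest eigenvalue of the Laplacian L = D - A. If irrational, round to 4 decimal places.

1.4424

With the vertex order [a, b, c, d, e, f, g], the degrees are [3, 4, 4, 3, 5, 2, 3], giving D = diag(3, 4, 4, 3, 5, 2, 3) and L = D - A. The sorted Laplacian eigenvalues are [0, 1.4424, 3, 3.3228, 4.6772, 5, 6.5576]; the algebraic connectivity is the second entry, 1.4424. The eigenvalues sum to 24, which equals trace(L) = 2|E|. By the matrix-tree theorem the graph has (1/7) * product of the nonzero eigenvalues = 315 spanning trees.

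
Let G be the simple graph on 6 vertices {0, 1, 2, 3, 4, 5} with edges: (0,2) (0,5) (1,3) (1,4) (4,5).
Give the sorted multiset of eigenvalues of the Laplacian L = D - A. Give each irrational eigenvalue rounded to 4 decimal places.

With the vertex order [0, 1, 2, 3, 4, 5], the degrees are [2, 2, 1, 1, 2, 2], giving D = diag(2, 2, 1, 1, 2, 2) and L = D - A. Diagonalising L (or applying a numerical eigensolver to the 6x6 matrix) gives the spectrum above. The single zero eigenvalue shows the graph is connected. There is one zero in the spectrum, matching the 1 component. The largest eigenvalue, 3.7321, is at most the vertex count 6.

[0, 0.2679, 1, 2, 3, 3.7321]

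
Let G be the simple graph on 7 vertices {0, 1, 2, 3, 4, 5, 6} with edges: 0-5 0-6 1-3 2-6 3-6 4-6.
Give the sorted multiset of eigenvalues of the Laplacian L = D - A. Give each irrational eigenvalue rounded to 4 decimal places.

With the vertex order [0, 1, 2, 3, 4, 5, 6], the degrees are [2, 1, 1, 2, 1, 1, 4], giving D = diag(2, 1, 1, 2, 1, 1, 4) and L = D - A. Diagonalising L (or applying a numerical eigensolver to the 7x7 matrix) gives the spectrum above. The largest eigenvalue, 5.1642, is at most the vertex count 7.

[0, 0.3820, 0.6086, 1, 2.2271, 2.6180, 5.1642]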